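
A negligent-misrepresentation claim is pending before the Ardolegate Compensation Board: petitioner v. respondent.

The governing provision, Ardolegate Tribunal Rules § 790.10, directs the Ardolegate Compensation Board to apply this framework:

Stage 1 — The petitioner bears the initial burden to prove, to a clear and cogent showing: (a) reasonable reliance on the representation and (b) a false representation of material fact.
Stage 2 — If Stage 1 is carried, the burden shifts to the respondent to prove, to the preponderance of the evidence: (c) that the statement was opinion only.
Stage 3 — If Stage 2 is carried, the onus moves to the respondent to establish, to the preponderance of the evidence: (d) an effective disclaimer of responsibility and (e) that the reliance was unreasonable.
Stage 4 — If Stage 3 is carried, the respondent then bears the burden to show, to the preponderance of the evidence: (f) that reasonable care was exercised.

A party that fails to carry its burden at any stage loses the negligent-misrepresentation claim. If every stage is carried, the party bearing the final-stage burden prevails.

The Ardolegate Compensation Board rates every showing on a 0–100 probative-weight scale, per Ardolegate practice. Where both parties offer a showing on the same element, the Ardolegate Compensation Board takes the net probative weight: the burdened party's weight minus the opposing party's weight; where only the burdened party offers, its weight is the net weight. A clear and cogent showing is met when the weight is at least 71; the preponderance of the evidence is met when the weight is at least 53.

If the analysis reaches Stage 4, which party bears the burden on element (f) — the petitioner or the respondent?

Stage 4's rule assigns the burden to the respondent (to the preponderance of the evidence).

respondent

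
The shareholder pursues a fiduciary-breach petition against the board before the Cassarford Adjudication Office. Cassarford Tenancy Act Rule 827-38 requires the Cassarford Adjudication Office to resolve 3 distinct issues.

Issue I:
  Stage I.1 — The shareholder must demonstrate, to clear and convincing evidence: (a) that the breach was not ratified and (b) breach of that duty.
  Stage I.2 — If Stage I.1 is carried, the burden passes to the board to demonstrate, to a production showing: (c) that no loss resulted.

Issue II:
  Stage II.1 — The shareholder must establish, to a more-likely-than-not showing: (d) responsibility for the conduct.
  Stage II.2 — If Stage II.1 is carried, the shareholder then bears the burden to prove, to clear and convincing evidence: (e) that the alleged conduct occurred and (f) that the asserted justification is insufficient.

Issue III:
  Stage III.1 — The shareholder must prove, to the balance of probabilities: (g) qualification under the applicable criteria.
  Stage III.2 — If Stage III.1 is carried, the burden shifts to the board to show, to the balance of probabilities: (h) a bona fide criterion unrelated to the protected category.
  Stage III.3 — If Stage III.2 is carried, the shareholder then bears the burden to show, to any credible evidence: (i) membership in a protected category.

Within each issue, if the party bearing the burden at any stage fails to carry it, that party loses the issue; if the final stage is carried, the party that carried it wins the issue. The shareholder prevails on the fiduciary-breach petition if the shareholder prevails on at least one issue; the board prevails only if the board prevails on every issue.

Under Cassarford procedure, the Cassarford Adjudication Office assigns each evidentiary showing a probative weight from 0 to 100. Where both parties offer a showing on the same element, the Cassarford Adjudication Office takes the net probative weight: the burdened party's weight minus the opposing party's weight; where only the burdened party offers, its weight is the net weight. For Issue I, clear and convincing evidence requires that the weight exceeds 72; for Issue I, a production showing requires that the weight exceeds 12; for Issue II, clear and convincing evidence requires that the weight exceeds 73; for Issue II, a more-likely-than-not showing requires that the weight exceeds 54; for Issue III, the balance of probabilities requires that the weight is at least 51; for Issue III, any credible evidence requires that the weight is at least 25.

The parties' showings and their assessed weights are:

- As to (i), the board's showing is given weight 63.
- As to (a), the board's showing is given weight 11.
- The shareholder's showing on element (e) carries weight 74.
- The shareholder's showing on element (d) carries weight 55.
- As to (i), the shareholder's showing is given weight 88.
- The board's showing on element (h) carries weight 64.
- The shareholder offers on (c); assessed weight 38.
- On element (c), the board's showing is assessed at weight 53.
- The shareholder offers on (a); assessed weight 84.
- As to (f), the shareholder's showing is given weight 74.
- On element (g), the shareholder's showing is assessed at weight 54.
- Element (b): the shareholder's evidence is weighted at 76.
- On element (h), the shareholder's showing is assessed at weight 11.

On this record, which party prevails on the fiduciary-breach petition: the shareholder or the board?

shareholder

— Issue I —
At Stage I.1 the shareholder must meet clear and convincing evidence (weight exceeds 72): on (a) the weight is 84 less the opposing 11 gives net 73, > 72, so (a) meets the standard; on (b) the weight is 76, which does exceed 72, so (b) meets the standard.
  The shareholder carries Stage I.1; the board now bears the burden.
At Stage I.2 the board must meet a production showing (weight exceeds 12): on (c) the weight is 53 less the opposing 38 gives net 15, which does exceed 12, so (c) meets the standard.
  All elements met at the final stage.
All stages carried — the board prevails on this issue.
— Issue II —
Stage II.1 — burden on shareholder; standard: a more-likely-than-not showing (weight exceeds 54).
    (d): 55 > 54 [met]
  Stage II.1 carried; the burden remains with the shareholder.
Stage II.2 — burden on shareholder; standard: clear and convincing evidence (weight exceeds 73).
    (e): 74 > 73 [met]
    (f): 74 > 73 [met]
  All elements met at the final stage.
With every stage satisfied, the shareholder prevails on this issue.
— Issue III —
At Stage III.1 the shareholder must meet the balance of probabilities (weight is at least 51): on (g) the weight is 54, ≥ 51, so (g) meets the standard.
  Stage III.1 carried; the burden shifts to the board.
At Stage III.2 the board must meet the balance of probabilities (weight is at least 51): on (h) the weight is 64 less the opposing 11 gives net 53, which does reach 51, so (h) meets the standard.
  Stage III.2 carried; the burden shifts to the shareholder.
At Stage III.3 the shareholder must meet any credible evidence (weight is at least 25): on (i) the weight is 88 less the opposing 63 gives net 25, ≥ 25, so (i) meets the standard.
  Stage III.3 carried; the final stage is satisfied.
Every stage carried; the shareholder prevails on this issue.
Per-issue: Issue I → board; Issue II → shareholder; Issue III → shareholder. The shareholder must prevail on at least one issue; overall, the shareholder prevails.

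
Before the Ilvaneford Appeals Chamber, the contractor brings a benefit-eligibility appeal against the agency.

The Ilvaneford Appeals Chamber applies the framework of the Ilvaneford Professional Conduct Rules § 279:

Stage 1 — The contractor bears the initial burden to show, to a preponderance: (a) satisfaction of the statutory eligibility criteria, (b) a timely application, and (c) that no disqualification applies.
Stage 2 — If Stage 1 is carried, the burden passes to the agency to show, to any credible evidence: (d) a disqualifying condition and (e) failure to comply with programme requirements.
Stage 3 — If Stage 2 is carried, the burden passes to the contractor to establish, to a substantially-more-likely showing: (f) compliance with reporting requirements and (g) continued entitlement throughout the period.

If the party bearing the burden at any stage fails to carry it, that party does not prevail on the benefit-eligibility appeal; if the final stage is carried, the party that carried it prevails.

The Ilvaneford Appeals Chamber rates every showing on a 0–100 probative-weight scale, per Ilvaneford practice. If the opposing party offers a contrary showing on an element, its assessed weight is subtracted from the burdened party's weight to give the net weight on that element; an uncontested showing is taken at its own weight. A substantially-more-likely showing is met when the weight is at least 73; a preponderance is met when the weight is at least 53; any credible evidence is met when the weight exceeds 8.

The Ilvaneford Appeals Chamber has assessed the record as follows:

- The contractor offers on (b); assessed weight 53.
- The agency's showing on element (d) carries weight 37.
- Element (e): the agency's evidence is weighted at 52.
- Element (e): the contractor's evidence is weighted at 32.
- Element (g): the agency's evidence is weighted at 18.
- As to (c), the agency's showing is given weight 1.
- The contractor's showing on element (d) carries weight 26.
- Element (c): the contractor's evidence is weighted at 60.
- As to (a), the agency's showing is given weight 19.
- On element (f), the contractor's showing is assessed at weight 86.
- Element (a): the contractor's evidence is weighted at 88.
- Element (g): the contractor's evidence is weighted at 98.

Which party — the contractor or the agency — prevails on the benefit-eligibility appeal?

Stage 1 (contractor, a preponderance, weight is at least 53): (a) net 88−19=69 ≥ 53 — meets; (b) 53 ≥ 53 — meets; (c) net 60−1=59 ≥ 53 — meets.
  The contractor carries Stage 1; the agency now bears the burden.
Stage 2 (agency, any credible evidence, weight exceeds 8): (d) net 37−26=11 > 8 — meets; (e) net 52−32=20 > 8 — meets.
  The agency carries Stage 2; the contractor now bears the burden.
Stage 3 (contractor, a substantially-more-likely showing, weight is at least 73): (f) 86 ≥ 73 — meets; (g) net 98−18=80 ≥ 73 — meets.
  The contractor carries the last stage.
Every stage carried; the contractor prevails.

contractor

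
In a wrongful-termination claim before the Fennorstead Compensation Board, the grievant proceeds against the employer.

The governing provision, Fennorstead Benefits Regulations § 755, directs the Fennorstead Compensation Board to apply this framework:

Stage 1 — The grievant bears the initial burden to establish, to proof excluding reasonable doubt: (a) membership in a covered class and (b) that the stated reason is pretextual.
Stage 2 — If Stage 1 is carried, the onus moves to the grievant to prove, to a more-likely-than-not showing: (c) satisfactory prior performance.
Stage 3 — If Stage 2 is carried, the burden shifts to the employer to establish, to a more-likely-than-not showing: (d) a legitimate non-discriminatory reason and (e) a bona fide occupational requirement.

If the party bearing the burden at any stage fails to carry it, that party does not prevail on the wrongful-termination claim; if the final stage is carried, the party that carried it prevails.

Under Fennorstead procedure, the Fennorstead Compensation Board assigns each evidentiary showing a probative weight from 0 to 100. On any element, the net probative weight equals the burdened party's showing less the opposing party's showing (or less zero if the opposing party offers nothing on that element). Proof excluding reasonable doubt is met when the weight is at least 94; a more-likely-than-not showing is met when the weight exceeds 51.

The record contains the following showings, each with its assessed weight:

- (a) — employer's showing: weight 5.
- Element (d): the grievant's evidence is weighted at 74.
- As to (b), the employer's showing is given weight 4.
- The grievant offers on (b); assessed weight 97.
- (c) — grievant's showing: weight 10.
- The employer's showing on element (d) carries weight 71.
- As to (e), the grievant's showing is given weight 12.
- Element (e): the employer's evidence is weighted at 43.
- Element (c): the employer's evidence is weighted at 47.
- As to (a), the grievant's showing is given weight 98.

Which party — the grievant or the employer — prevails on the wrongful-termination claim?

employer

Stage 1 — burden on grievant; standard: proof excluding reasonable doubt (weight is at least 94).
    (a): 98 − 5 = 93 < 94 [not met]
    (b): 97 − 4 = 93 < 94 [not met]
  The grievant does not carry Stage 1.
The employer prevails.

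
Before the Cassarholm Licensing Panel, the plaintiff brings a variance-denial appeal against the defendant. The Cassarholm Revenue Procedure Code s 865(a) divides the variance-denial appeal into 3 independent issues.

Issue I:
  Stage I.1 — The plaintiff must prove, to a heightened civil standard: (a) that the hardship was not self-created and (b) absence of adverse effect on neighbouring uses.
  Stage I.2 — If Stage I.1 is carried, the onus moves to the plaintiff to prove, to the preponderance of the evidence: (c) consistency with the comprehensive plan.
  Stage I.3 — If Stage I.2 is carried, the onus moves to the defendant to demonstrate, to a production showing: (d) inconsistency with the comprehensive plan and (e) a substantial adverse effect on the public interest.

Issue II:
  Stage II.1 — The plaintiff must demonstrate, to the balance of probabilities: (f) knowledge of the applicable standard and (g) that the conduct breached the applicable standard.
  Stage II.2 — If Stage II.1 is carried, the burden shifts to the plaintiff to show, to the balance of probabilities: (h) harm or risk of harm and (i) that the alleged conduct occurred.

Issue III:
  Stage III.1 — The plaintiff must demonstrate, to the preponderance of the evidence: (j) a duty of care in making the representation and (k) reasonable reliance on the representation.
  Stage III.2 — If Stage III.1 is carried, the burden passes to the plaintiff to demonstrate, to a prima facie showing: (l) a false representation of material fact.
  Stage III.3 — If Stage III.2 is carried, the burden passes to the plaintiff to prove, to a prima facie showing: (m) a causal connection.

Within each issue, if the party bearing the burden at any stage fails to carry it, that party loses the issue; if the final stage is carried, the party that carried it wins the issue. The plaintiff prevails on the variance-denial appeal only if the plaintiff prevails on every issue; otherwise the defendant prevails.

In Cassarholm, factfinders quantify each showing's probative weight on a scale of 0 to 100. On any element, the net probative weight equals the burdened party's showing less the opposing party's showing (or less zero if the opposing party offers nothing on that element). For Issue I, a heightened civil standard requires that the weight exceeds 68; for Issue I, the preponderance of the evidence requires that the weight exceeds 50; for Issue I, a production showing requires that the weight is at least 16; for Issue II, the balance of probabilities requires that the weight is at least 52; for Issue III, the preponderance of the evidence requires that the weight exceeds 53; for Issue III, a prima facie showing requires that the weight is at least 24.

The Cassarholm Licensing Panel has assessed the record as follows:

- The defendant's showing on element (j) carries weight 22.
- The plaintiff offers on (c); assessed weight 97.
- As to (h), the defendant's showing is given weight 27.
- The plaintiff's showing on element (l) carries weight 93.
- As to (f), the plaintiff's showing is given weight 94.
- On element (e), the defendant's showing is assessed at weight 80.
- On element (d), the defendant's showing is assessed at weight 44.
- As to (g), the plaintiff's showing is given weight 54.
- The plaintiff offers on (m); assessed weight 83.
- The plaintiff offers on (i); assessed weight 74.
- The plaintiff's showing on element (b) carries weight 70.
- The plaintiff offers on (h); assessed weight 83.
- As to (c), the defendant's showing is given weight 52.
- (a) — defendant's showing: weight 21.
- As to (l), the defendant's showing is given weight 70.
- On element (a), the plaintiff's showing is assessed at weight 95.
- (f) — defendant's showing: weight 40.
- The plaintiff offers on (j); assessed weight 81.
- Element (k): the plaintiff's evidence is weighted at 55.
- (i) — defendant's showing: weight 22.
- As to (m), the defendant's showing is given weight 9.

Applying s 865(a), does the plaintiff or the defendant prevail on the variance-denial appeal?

defendant

— Issue I —
Stage I.1 (plaintiff, a heightened civil standard, weight exceeds 68): (a) net 95−21=74 > 68 — meets; (b) 70 > 68 — meets.
  Stage I.1 is satisfied; the plaintiff continues to bear the burden.
Stage I.2 (plaintiff, the preponderance of the evidence, weight exceeds 50): (c) net 97−52=45 ≤ 50 — fails.
  Stage I.2 not carried; the plaintiff fails its burden.
The defendant prevails on this issue.
— Issue II —
At Stage II.1 the plaintiff must meet the balance of probabilities (weight is at least 52): on (f) the weight is 94 less the opposing 40 gives net 54, ≥ 52, so (f) meets the standard; on (g) the weight is 54, which does reach 52, so (g) meets the standard.
  Stage II.1 is satisfied; the plaintiff continues to bear the burden.
At Stage II.2 the plaintiff must meet the balance of probabilities (weight is at least 52): on (h) the weight is 83 less the opposing 27 gives net 56, which does reach 52, so (h) meets the standard; on (i) the weight is 74 less the opposing 22 gives net 52, which does reach 52, so (i) meets the standard.
  Stage II.2 carried; the final stage is satisfied.
Every stage carried; the plaintiff prevails on this issue.
— Issue III —
At Stage III.1 the plaintiff must meet the preponderance of the evidence (weight exceeds 53): on (j) the weight is 81 less the opposing 22 gives net 59, which does exceed 53, so (j) meets the standard; on (k) the weight is 55, > 53, so (k) meets the standard.
  Stage III.1 carried; the burden remains with the plaintiff.
At Stage III.2 the plaintiff must meet a prima facie showing (weight is at least 24): on (l) the weight is 93 less the opposing 70 gives net 23, < 24, so (l) does not meet the standard.
  The plaintiff does not carry Stage III.2.
So the defendant prevails on this issue.
Per-issue: Issue I → defendant; Issue II → plaintiff; Issue III → defendant. The plaintiff must prevail on every issue; overall, the defendant prevails.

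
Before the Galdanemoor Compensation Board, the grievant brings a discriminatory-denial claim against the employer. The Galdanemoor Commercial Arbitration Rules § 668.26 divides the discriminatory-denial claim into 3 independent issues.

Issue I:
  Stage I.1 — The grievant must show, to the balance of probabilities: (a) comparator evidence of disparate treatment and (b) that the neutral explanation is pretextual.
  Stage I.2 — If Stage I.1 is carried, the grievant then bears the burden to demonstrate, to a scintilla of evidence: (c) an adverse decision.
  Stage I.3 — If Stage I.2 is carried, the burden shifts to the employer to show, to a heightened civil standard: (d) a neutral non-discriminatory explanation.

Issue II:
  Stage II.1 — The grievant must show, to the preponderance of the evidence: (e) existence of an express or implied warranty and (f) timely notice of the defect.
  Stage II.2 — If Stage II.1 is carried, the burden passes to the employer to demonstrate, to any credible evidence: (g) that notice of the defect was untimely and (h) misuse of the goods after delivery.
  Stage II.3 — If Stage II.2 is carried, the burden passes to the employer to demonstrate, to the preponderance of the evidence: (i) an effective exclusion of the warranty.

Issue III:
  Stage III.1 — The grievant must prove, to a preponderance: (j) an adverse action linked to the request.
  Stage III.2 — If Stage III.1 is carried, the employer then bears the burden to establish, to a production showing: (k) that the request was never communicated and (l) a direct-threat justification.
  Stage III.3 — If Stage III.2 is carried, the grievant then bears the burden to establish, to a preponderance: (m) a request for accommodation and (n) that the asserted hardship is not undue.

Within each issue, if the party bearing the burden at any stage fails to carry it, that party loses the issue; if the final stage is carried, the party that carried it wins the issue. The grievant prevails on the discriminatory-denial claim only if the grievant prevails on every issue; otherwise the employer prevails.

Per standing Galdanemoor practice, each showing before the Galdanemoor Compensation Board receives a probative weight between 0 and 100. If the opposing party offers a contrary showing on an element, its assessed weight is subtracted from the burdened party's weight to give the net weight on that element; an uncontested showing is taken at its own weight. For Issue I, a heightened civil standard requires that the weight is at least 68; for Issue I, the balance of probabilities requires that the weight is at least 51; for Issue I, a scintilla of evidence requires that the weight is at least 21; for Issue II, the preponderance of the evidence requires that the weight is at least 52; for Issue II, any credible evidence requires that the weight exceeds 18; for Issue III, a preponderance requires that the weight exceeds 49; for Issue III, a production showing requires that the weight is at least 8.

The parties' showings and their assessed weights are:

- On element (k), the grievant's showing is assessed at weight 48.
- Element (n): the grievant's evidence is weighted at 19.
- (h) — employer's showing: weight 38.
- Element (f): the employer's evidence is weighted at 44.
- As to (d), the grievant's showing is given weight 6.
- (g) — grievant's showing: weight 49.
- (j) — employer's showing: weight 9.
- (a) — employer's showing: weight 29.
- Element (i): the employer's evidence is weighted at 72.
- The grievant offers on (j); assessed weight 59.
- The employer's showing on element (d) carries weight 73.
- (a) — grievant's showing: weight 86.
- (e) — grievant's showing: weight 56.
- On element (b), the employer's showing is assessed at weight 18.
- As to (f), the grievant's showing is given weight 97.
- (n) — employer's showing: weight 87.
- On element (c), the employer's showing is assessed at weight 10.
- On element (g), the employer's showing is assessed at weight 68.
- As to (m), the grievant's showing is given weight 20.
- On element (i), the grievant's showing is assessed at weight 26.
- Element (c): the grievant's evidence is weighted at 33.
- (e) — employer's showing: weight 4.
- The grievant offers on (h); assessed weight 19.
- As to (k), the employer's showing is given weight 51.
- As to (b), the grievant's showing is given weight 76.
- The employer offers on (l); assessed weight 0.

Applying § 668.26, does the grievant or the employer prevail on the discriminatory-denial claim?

grievant

— Issue I —
Stage I.1 — burden on grievant; standard: the balance of probabilities (weight is at least 51).
    (a): 86 − 29 = 57 ≥ 51 [met]
    (b): 76 − 18 = 58 ≥ 51 [met]
  Stage I.1 carried; the burden remains with the grievant.
Stage I.2 — burden on grievant; standard: a scintilla of evidence (weight is at least 21).
    (c): 33 − 10 = 23 ≥ 21 [met]
  All elements met. The burden passes to the employer.
Stage I.3 — burden on employer; standard: a heightened civil standard (weight is at least 68).
    (d): 73 − 6 = 67 < 68 [not met]
  Not every element is met, so the employer fails to carry Stage I.3.
So the grievant prevails on this issue.
— Issue II —
Stage II.1 (grievant, the preponderance of the evidence, weight is at least 52): (e) net 56−4=52 ≥ 52 — meets; (f) net 97−44=53 ≥ 52 — meets.
  The grievant carries Stage II.1; the employer now bears the burden.
Stage II.2 (employer, any credible evidence, weight exceeds 18): (g) net 68−49=19 > 18 — meets; (h) net 38−19=19 > 18 — meets.
  Stage II.2 is satisfied; the employer continues to bear the burden.
Stage II.3 (employer, the preponderance of the evidence, weight is at least 52): (i) net 72−26=46 < 52 — fails.
  Stage II.3 not carried; the employer fails its burden.
The analysis ends at Stage II.3; the grievant prevails on this issue.
— Issue III —
Stage III.1 — burden on grievant; standard: a preponderance (weight exceeds 49).
    (j): 59 − 9 = 50 > 49 [met]
  Stage III.1 is satisfied; the onus moves to the employer.
Stage III.2 — burden on employer; standard: a production showing (weight is at least 8).
    (k): 51 − 48 = 3 < 8 [not met]
    (l): 0 < 8 [not met]
  The employer does not carry Stage III.2.
The grievant prevails on this issue.
Per-issue: Issue I → grievant; Issue II → grievant; Issue III → grievant. The grievant must prevail on every issue; overall, the grievant prevails.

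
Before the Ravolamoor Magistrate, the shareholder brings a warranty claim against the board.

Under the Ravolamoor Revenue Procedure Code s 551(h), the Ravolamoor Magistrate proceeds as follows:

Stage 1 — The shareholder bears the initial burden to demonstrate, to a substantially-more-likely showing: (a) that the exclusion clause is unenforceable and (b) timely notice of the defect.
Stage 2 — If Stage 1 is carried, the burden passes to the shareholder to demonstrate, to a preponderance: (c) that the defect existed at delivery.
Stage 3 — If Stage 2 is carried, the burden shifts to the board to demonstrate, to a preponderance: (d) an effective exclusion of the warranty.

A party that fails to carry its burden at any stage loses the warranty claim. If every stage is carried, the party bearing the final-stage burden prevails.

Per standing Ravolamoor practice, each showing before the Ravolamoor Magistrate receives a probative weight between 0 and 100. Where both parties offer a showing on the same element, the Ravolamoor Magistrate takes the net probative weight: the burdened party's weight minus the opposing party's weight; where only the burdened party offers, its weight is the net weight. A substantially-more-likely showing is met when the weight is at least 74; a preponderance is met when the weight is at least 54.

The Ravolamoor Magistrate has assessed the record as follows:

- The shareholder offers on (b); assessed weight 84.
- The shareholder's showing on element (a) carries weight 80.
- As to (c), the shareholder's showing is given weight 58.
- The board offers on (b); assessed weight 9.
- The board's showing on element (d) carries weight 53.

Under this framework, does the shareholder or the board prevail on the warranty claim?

At Stage 1 the shareholder must meet a substantially-more-likely showing (weight is at least 74): on (a) the weight is 80, ≥ 74, so (a) meets the standard; on (b) the weight is 84 less the opposing 9 gives net 75, which does reach 74, so (b) meets the standard.
  Stage 1 is satisfied; the shareholder continues to bear the burden.
At Stage 2 the shareholder must meet a preponderance (weight is at least 54): on (c) the weight is 58, which does reach 54, so (c) meets the standard.
  Stage 2 is satisfied; the onus moves to the board.
At Stage 3 the board must meet a preponderance (weight is at least 54): on (d) the weight is 53, < 54, so (d) does not meet the standard.
  Stage 3 not carried; the board fails its burden.
The analysis ends at Stage 3; the shareholder prevails.

shareholder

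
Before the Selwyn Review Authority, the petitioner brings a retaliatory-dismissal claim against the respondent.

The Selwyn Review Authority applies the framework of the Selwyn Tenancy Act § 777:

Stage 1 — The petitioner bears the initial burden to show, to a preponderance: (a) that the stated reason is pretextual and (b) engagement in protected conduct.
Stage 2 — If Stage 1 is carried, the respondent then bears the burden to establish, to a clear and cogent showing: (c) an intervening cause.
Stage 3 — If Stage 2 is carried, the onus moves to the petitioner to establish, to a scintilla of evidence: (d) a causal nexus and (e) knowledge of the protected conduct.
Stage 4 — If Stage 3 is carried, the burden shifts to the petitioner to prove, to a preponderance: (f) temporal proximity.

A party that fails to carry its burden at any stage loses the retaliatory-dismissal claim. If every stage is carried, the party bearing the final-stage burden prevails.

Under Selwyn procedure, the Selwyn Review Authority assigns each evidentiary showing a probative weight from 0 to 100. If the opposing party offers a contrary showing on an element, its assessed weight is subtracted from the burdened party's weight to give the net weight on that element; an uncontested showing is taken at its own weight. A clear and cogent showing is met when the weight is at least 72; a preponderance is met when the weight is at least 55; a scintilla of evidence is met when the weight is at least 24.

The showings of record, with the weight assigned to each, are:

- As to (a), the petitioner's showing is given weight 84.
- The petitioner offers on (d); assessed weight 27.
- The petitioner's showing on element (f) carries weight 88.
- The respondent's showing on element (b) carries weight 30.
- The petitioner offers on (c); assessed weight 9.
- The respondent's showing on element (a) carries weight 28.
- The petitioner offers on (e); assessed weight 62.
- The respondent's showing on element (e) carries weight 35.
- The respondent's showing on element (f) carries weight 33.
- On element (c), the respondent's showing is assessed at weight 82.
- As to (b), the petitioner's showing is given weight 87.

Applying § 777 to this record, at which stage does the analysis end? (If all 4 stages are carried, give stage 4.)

stage 4

At Stage 1 the petitioner must meet a preponderance (weight is at least 55): on (a) the weight is 84 less the opposing 28 gives net 56, which does reach 55, so (a) meets the standard; on (b) the weight is 87 less the opposing 30 gives net 57, which does reach 55, so (b) meets the standard.
  Stage 1 is satisfied; the onus moves to the respondent.
At Stage 2 the respondent must meet a clear and cogent showing (weight is at least 72): on (c) the weight is 82 less the opposing 9 gives net 73, ≥ 72, so (c) meets the standard.
  The respondent carries Stage 2; the petitioner now bears the burden.
At Stage 3 the petitioner must meet a scintilla of evidence (weight is at least 24): on (d) the weight is 27, ≥ 24, so (d) meets the standard; on (e) the weight is 62 less the opposing 35 gives net 27, which does reach 24, so (e) meets the standard.
  All elements met. The petitioner retains the burden for Stage 4.
At Stage 4 the petitioner must meet a preponderance (weight is at least 55): on (f) the weight is 88 less the opposing 33 gives net 55, which does reach 55, so (f) meets the standard.
  All elements met at the final stage.
All stages carried — the petitioner prevails.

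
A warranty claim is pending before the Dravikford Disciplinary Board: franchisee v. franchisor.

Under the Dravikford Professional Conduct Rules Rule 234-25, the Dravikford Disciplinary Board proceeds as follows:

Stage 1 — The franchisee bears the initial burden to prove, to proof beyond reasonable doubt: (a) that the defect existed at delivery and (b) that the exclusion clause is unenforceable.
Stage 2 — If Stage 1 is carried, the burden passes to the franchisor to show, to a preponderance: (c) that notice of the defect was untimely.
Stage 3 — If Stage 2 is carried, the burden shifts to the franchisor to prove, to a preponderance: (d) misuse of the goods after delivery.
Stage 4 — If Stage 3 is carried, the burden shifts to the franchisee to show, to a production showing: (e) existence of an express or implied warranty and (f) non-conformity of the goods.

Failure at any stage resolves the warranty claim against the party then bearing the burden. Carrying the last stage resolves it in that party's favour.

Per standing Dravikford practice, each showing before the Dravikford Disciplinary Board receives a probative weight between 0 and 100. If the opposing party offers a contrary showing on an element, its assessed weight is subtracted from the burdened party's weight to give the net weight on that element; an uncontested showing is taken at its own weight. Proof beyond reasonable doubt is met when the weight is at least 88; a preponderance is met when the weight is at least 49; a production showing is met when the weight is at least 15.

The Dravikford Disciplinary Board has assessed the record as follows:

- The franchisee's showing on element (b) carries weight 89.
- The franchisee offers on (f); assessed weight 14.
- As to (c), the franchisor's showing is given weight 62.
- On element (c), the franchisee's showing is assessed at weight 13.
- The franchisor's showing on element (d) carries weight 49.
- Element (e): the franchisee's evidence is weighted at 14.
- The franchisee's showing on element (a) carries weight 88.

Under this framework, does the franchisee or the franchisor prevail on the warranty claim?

Stage 1 (franchisee, proof beyond reasonable doubt, weight is at least 88): (a) 88 ≥ 88 — meets; (b) 89 ≥ 88 — meets.
  Stage 1 carried; the burden shifts to the franchisor.
Stage 2 (franchisor, a preponderance, weight is at least 49): (c) net 62−13=49 ≥ 49 — meets.
  Stage 2 is satisfied; the franchisor continues to bear the burden.
Stage 3 (franchisor, a preponderance, weight is at least 49): (d) 49 ≥ 49 — meets.
  The franchisor carries Stage 3; the franchisee now bears the burden.
Stage 4 (franchisee, a production showing, weight is at least 15): (e) 14 < 15 — fails; (f) 14 < 15 — fails.
  Stage 4 not carried; the franchisee fails its burden.
The analysis ends at Stage 4; the franchisor prevails.

franchisor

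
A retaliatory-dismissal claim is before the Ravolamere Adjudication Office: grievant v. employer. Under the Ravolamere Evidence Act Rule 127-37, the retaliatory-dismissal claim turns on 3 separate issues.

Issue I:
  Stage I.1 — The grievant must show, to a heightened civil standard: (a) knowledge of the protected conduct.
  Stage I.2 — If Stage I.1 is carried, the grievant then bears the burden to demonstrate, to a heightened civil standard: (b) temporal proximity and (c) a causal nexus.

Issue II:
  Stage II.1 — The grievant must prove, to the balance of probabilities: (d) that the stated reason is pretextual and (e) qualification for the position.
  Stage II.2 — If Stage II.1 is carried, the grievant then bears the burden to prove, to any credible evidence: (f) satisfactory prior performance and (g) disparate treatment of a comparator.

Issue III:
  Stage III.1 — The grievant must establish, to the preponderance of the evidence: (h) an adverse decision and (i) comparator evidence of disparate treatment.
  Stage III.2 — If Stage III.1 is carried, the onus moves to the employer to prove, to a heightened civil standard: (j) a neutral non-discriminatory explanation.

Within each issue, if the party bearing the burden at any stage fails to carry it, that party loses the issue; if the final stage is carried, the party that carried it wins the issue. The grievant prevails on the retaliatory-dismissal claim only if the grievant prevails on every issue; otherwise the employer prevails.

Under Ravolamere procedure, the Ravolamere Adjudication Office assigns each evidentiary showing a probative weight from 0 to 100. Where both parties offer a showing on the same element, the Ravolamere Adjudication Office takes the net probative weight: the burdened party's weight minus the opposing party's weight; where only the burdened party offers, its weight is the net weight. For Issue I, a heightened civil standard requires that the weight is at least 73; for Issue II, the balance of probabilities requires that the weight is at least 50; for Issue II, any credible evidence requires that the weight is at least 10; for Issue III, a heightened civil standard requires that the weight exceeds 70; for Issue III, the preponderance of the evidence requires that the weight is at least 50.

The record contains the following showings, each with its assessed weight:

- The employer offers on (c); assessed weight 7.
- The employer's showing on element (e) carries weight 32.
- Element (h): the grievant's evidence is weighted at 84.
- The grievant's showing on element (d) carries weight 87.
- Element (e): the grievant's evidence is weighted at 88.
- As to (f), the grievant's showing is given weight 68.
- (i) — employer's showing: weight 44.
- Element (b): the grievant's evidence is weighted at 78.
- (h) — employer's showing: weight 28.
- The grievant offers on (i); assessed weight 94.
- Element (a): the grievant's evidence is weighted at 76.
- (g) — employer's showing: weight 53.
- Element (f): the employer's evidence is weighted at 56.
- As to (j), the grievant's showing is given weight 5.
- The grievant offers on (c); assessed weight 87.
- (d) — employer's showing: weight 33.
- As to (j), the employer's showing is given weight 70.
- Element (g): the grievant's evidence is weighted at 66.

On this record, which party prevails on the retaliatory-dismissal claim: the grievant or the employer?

grievant

— Issue I —
Stage I.1 — burden on grievant; standard: a heightened civil standard (weight is at least 73).
    (a): 76 ≥ 73 [met]
  All elements met. The grievant retains the burden for Stage I.2.
Stage I.2 — burden on grievant; standard: a heightened civil standard (weight is at least 73).
    (b): 78 ≥ 73 [met]
    (c): 87 − 7 = 80 ≥ 73 [met]
  The grievant carries the last stage.
All stages carried — the grievant prevails on this issue.
— Issue II —
Stage II.1 — burden on grievant; standard: the balance of probabilities (weight is at least 50).
    (d): 87 − 33 = 54 ≥ 50 [met]
    (e): 88 − 32 = 56 ≥ 50 [met]
  All elements met. The grievant retains the burden for Stage II.2.
Stage II.2 — burden on grievant; standard: any credible evidence (weight is at least 10).
    (f): 68 − 56 = 12 ≥ 10 [met]
    (g): 66 − 53 = 13 ≥ 10 [met]
  All elements met at the final stage.
Every stage carried; the grievant prevails on this issue.
— Issue III —
Stage III.1 (grievant, the preponderance of the evidence, weight is at least 50): (h) net 84−28=56 ≥ 50 — meets; (i) net 94−44=50 ≥ 50 — meets.
  Stage III.1 carried; the burden shifts to the employer.
Stage III.2 (employer, a heightened civil standard, weight exceeds 70): (j) net 70−5=65 ≤ 70 — fails.
  Stage III.2 not carried; the employer fails its burden.
The grievant prevails on this issue.
Per-issue: Issue I → grievant; Issue II → grievant; Issue III → grievant. The grievant must prevail on every issue; overall, the grievant prevails.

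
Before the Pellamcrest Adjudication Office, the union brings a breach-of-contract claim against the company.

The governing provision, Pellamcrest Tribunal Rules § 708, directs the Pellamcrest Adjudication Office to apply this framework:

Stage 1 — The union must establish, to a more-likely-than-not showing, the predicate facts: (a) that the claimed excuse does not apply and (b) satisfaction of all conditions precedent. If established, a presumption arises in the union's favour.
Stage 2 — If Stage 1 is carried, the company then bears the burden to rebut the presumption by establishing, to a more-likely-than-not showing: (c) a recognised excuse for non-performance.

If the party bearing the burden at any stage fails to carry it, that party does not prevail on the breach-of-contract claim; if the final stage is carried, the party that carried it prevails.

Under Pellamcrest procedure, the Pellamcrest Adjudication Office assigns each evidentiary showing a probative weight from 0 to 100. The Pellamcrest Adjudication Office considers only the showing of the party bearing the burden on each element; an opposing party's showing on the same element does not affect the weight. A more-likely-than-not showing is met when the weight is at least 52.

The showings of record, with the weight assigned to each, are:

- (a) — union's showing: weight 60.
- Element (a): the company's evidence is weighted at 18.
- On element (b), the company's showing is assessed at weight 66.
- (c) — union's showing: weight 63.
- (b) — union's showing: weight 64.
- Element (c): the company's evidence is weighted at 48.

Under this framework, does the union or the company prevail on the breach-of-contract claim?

Stage 1 — burden on union; standard: a more-likely-than-not showing (weight is at least 52).
    (a): 60 (company's 18 disregarded) ≥ 52 [met]
    (b): 64 (company's 66 disregarded) ≥ 52 [met]
  All elements met. The burden passes to the company.
Stage 2 — burden on company; standard: a more-likely-than-not showing (weight is at least 52).
    (c): 48 (union's 63 disregarded) < 52 [not met]
  Not every element is met, so the company fails to carry Stage 2.
The analysis ends at Stage 2; the union prevails.

union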